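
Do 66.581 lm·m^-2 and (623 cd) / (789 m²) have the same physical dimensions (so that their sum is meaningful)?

Yes

Expand each in SI base units:
  66.581 lm·m^-2:  lm·m⁻² = cd·m⁻² = m⁻²·cd
  (623 cd) / (789 m²):  [cd] / [m²] = m⁻²·cd
Both are m⁻²·cd, so they have the same dimensions and can be added.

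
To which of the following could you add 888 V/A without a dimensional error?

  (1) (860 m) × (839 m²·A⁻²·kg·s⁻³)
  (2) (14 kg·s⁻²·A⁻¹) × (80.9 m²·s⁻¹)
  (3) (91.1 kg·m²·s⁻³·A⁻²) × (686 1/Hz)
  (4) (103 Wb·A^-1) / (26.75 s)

(4)

Reference: V·A⁻¹ = J·C⁻¹·A⁻¹ = kg·m²·s⁻³·A⁻².
Each option:
  (1) [m] · [kg·m²·s⁻³·A⁻²] = kg·m³·s⁻³·A⁻²
  (2) [kg·s⁻²·A⁻¹] · [m²·s⁻¹] = kg·m²·s⁻³·A⁻¹
  (3) [kg·m²·s⁻³·A⁻²] · [s] = kg·m²·s⁻²·A⁻²
  (4) [kg·m²·s⁻²·A⁻²] / [s] = kg·m²·s⁻³·A⁻²  ← same
Only (4) matches kg·m²·s⁻³·A⁻².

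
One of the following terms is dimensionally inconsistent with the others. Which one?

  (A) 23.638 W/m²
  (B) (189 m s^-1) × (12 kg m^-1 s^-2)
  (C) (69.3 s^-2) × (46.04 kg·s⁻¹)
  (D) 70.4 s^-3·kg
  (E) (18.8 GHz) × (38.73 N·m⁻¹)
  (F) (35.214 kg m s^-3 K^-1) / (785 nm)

Work out the base dimensions of each:
  (A) W·m⁻² = J·s⁻¹·m⁻² = kg·s⁻³
  (B) [m·s⁻¹] · [kg·m⁻¹·s⁻²] = kg·s⁻³
  (C) [s⁻²] · [kg·s⁻¹] = kg·s⁻³
  (D) kg·s⁻³
  (E) [s⁻¹] · [kg·s⁻²] = kg·s⁻³
  (F) [kg·m·s⁻³·K⁻¹] / [m] = kg·s⁻³·K⁻¹
All reduce to kg·s⁻³ except (F), which is kg·s⁻³·K⁻¹.

(F)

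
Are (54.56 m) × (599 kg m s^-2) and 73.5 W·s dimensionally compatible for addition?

Yes

Work out the base dimensions of each:
  (54.56 m) × (599 kg m s^-2):  [m] · [kg·m·s⁻²] = kg·m²·s⁻²
  73.5 W·s:  W·s = J·s⁻¹·s = kg·m²·s⁻²
Both are kg·m²·s⁻², so they have the same dimensions and can be added.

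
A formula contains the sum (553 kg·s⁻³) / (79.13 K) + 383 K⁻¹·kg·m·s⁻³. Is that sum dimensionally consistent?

Dimensions:
  (553 kg·s⁻³) / (79.13 K):  [kg·s⁻³] / [K] = kg·s⁻³·K⁻¹
  383 K⁻¹·kg·m·s⁻³:  kg·m·s⁻³·K⁻¹
kg·s⁻³·K⁻¹ ≠ kg·m·s⁻³·K⁻¹, so they cannot be added.

No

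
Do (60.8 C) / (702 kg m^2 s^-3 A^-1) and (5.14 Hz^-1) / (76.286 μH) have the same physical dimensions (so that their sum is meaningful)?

No

In SI base units:
  (60.8 C) / (702 kg m^2 s^-3 A^-1):  [s·A] / [kg·m²·s⁻³·A⁻¹] = kg⁻¹·m⁻²·s⁴·A²
  (5.14 Hz^-1) / (76.286 μH):  [s] / [kg·m²·s⁻²·A⁻²] = kg⁻¹·m⁻²·s³·A²
kg⁻¹·m⁻²·s⁴·A² ≠ kg⁻¹·m⁻²·s³·A², so they cannot be added.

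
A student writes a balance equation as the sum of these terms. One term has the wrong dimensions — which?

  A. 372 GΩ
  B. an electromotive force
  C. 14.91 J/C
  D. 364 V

A.

Work out the base dimensions of each:
  A. Ω = V·A⁻¹ = kg·m²·s⁻³·A⁻²
  B. [electromotive force] = kg·m²·s⁻³·A⁻¹
  C. J·C⁻¹ = N·m·(s·A)⁻¹ = kg·m²·s⁻³·A⁻¹
  D. V = J·C⁻¹ = kg·m²·s⁻³·A⁻¹
All reduce to kg·m²·s⁻³·A⁻¹ except A., which is kg·m²·s⁻³·A⁻².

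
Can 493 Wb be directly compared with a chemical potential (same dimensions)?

No

Reduce each to base SI dimensions:
  493 Wb:  Wb = V·s = kg·m²·s⁻²·A⁻¹
  a chemical potential:  [chemical potential] = kg·m²·s⁻²·mol⁻¹
kg·m²·s⁻²·A⁻¹ ≠ kg·m²·s⁻²·mol⁻¹, so they cannot be added.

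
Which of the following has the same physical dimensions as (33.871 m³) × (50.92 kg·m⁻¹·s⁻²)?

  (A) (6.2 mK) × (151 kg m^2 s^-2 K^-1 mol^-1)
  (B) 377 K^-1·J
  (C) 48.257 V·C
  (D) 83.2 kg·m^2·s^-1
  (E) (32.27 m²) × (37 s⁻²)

Reference: [m³] · [kg·m⁻¹·s⁻²] = kg·m²·s⁻².
Each option:
  (A) [K] · [kg·m²·s⁻²·K⁻¹·mol⁻¹] = kg·m²·s⁻²·mol⁻¹
  (B) J·K⁻¹ = N·m·K⁻¹ = kg·m²·s⁻²·K⁻¹
  (C) C·V = s·A·J·C⁻¹ = kg·m²·s⁻²  ← same
  (D) kg·m²·s⁻¹
  (E) [m²] · [s⁻²] = m²·s⁻²
Only (C) matches kg·m²·s⁻².

(C)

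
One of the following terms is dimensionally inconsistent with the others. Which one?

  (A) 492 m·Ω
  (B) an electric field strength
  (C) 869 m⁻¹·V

(A)

Work out the base dimensions of each:
  (A) Ω·m = V·A⁻¹·m = kg·m³·s⁻³·A⁻²
  (B) [electric field strength] = kg·m·s⁻³·A⁻¹
  (C) V·m⁻¹ = J·C⁻¹·m⁻¹ = kg·m·s⁻³·A⁻¹
All reduce to kg·m·s⁻³·A⁻¹ except (A), which is kg·m³·s⁻³·A⁻².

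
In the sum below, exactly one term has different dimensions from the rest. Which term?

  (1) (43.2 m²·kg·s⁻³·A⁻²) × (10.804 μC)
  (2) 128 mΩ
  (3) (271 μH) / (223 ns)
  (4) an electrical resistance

(1)

Expand each in SI base units:
  (1) [kg·m²·s⁻³·A⁻²] · [s·A] = kg·m²·s⁻²·A⁻¹
  (2) Ω = V·A⁻¹ = kg·m²·s⁻³·A⁻²
  (3) [kg·m²·s⁻²·A⁻²] / [s] = kg·m²·s⁻³·A⁻²
  (4) [electrical resistance] = kg·m²·s⁻³·A⁻²
All reduce to kg·m²·s⁻³·A⁻² except (1), which is kg·m²·s⁻²·A⁻¹.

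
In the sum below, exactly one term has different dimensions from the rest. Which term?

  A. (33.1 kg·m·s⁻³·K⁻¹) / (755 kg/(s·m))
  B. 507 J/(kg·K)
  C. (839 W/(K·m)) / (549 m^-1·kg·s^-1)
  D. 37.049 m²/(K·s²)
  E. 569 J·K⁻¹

E.

In SI base units:
  A. [kg·m·s⁻³·K⁻¹] / [kg·m⁻¹·s⁻¹] = m²·s⁻²·K⁻¹
  B. J·kg⁻¹·K⁻¹ = N·m·kg⁻¹·K⁻¹ = m²·s⁻²·K⁻¹
  C. [kg·m·s⁻³·K⁻¹] / [kg·m⁻¹·s⁻¹] = m²·s⁻²·K⁻¹
  D. m²·s⁻²·K⁻¹
  E. J·K⁻¹ = N·m·K⁻¹ = kg·m²·s⁻²·K⁻¹
All reduce to m²·s⁻²·K⁻¹ except E., which is kg·m²·s⁻²·K⁻¹.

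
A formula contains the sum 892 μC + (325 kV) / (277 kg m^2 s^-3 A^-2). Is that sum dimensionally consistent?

No

Dimensions:
  892 μC:  C = s·A
  (325 kV) / (277 kg m^2 s^-3 A^-2):  [kg·m²·s⁻³·A⁻¹] / [kg·m²·s⁻³·A⁻²] = A
s·A ≠ A, so they cannot be added.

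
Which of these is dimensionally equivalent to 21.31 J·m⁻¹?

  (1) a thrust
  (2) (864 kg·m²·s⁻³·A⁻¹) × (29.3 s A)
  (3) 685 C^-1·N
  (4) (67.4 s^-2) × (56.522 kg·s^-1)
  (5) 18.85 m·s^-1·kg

Reference: J·m⁻¹ = N·m·m⁻¹ = kg·m·s⁻².
Each option:
  (1) [thrust] = kg·m·s⁻²  ← same
  (2) [kg·m²·s⁻³·A⁻¹] · [s·A] = kg·m²·s⁻²
  (3) N·C⁻¹ = kg·m·s⁻²·(s·A)⁻¹ = kg·m·s⁻³·A⁻¹
  (4) [s⁻²] · [kg·s⁻¹] = kg·s⁻³
  (5) kg·m·s⁻¹
Only (1) matches kg·m·s⁻².

(1)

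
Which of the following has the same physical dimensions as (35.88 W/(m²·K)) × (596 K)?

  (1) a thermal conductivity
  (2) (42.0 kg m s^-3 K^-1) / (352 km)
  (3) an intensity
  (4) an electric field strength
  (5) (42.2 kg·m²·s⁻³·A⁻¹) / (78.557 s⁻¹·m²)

Reference: [kg·s⁻³·K⁻¹] · [K] = kg·s⁻³.
Each option:
  (1) [thermal conductivity] = kg·m·s⁻³·K⁻¹
  (2) [kg·m·s⁻³·K⁻¹] / [m] = kg·s⁻³·K⁻¹
  (3) [intensity] = kg·s⁻³  ← same
  (4) [electric field strength] = kg·m·s⁻³·A⁻¹
  (5) [kg·m²·s⁻³·A⁻¹] / [m²·s⁻¹] = kg·s⁻²·A⁻¹
Only (3) matches kg·s⁻³.

(3)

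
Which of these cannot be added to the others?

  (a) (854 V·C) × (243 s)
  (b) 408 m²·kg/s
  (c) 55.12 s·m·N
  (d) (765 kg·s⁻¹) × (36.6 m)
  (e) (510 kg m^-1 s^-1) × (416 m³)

(d)

In SI base units:
  (a) [kg·m²·s⁻²] · [s] = kg·m²·s⁻¹
  (b) kg·m²·s⁻¹
  (c) N·m·s = kg·m·s⁻²·m·s = kg·m²·s⁻¹
  (d) [kg·s⁻¹] · [m] = kg·m·s⁻¹
  (e) [kg·m⁻¹·s⁻¹] · [m³] = kg·m²·s⁻¹
All reduce to kg·m²·s⁻¹ except (d), which is kg·m·s⁻¹.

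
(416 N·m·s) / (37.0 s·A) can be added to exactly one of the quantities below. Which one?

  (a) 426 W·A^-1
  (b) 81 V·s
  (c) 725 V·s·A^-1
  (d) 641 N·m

Reference: [kg·m²·s⁻¹] / [s·A] = kg·m²·s⁻²·A⁻¹.
Each option:
  (a) W·A⁻¹ = J·s⁻¹·A⁻¹ = kg·m²·s⁻³·A⁻¹
  (b) V·s = J·C⁻¹·s = kg·m²·s⁻²·A⁻¹  ← same
  (c) V·s·A⁻¹ = J·C⁻¹·s·A⁻¹ = kg·m²·s⁻²·A⁻²
  (d) N·m = kg·m·s⁻²·m = kg·m²·s⁻²
Only (b) matches kg·m²·s⁻²·A⁻¹.

(b)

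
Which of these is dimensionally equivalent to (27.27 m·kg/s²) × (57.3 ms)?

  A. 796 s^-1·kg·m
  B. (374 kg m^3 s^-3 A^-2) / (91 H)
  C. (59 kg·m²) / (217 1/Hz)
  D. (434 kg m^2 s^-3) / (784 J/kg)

A.

Reference: [kg·m·s⁻²] · [s] = kg·m·s⁻¹.
Each option:
  A. kg·m·s⁻¹  ← same
  B. [kg·m³·s⁻³·A⁻²] / [kg·m²·s⁻²·A⁻²] = m·s⁻¹
  C. [kg·m²] / [s] = kg·m²·s⁻¹
  D. [kg·m²·s⁻³] / [m²·s⁻²] = kg·s⁻¹
Only A. matches kg·m·s⁻¹.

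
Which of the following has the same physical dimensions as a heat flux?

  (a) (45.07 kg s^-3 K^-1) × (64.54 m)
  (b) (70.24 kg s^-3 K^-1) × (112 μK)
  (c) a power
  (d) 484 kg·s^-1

(b)

Reference: [heat flux] = kg·s⁻³.
Each option:
  (a) [kg·s⁻³·K⁻¹] · [m] = kg·m·s⁻³·K⁻¹
  (b) [kg·s⁻³·K⁻¹] · [K] = kg·s⁻³  ← same
  (c) [power] = kg·m²·s⁻³
  (d) kg·s⁻¹
Only (b) matches kg·s⁻³.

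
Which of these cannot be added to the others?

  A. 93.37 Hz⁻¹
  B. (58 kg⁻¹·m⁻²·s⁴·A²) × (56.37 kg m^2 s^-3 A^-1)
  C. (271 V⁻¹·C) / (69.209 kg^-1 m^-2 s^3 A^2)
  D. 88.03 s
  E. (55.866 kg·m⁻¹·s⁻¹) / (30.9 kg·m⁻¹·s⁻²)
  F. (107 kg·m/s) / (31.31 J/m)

Reduce each to base SI dimensions:
  A. Hz⁻¹ = (s⁻¹)⁻¹ = s
  B. [kg⁻¹·m⁻²·s⁴·A²] · [kg·m²·s⁻³·A⁻¹] = s·A
  C. [kg⁻¹·m⁻²·s⁴·A²] / [kg⁻¹·m⁻²·s³·A²] = s
  D. s
  E. [kg·m⁻¹·s⁻¹] / [kg·m⁻¹·s⁻²] = s
  F. [kg·m·s⁻¹] / [kg·m·s⁻²] = s
All reduce to s except B., which is s·A.

B.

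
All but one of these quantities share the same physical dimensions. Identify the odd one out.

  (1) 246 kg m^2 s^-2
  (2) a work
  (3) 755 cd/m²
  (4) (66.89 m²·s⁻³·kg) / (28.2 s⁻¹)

Dimensions:
  (1) kg·m²·s⁻²
  (2) [work] = kg·m²·s⁻²
  (3) cd·m⁻² = m⁻²·cd
  (4) [kg·m²·s⁻³] / [s⁻¹] = kg·m²·s⁻²
All reduce to kg·m²·s⁻² except (3), which is m⁻²·cd.

(3)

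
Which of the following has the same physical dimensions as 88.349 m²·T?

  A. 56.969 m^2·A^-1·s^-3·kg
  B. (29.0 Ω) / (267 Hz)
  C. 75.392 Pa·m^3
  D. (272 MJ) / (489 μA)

Reference: T·m² = Wb·m⁻²·m² = kg·m²·s⁻²·A⁻¹.
Each option:
  A. kg·m²·s⁻³·A⁻¹
  B. [kg·m²·s⁻³·A⁻²] / [s⁻¹] = kg·m²·s⁻²·A⁻²
  C. Pa·m³ = N·m⁻²·m³ = kg·m²·s⁻²
  D. [kg·m²·s⁻²] / [A] = kg·m²·s⁻²·A⁻¹  ← same
Only D. matches kg·m²·s⁻²·A⁻¹.

D.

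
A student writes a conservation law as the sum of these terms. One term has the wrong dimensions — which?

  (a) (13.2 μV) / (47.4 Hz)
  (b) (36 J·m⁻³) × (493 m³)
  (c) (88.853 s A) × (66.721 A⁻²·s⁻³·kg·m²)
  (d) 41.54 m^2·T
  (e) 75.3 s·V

Work out the base dimensions of each:
  (a) [kg·m²·s⁻³·A⁻¹] / [s⁻¹] = kg·m²·s⁻²·A⁻¹
  (b) [kg·m⁻¹·s⁻²] · [m³] = kg·m²·s⁻²
  (c) [s·A] · [kg·m²·s⁻³·A⁻²] = kg·m²·s⁻²·A⁻¹
  (d) T·m² = Wb·m⁻²·m² = kg·m²·s⁻²·A⁻¹
  (e) V·s = J·C⁻¹·s = kg·m²·s⁻²·A⁻¹
All reduce to kg·m²·s⁻²·A⁻¹ except (b), which is kg·m²·s⁻².

(b)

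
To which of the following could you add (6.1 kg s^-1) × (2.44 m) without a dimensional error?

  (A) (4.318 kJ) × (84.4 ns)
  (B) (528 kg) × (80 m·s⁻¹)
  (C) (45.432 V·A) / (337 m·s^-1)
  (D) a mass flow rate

Reference: [kg·s⁻¹] · [m] = kg·m·s⁻¹.
Each option:
  (A) [kg·m²·s⁻²] · [s] = kg·m²·s⁻¹
  (B) [kg] · [m·s⁻¹] = kg·m·s⁻¹  ← same
  (C) [kg·m²·s⁻³] / [m·s⁻¹] = kg·m·s⁻²
  (D) [mass flow rate] = kg·s⁻¹
Only (B) matches kg·m·s⁻¹.

(B)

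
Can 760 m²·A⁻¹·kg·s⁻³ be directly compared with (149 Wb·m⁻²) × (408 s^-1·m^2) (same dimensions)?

Dimensions:
  760 m²·A⁻¹·kg·s⁻³:  kg·m²·s⁻³·A⁻¹
  (149 Wb·m⁻²) × (408 s^-1·m^2):  [kg·s⁻²·A⁻¹] · [m²·s⁻¹] = kg·m²·s⁻³·A⁻¹
Both are kg·m²·s⁻³·A⁻¹, so they have the same dimensions and can be added.

Yes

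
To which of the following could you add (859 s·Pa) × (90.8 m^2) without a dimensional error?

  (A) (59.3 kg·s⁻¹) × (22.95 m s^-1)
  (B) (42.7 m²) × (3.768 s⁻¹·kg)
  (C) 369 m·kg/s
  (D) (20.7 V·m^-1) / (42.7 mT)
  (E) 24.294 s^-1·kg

Reference: [kg·m⁻¹·s⁻¹] · [m²] = kg·m·s⁻¹.
Each option:
  (A) [kg·s⁻¹] · [m·s⁻¹] = kg·m·s⁻²
  (B) [m²] · [kg·s⁻¹] = kg·m²·s⁻¹
  (C) kg·m·s⁻¹  ← same
  (D) [kg·m·s⁻³·A⁻¹] / [kg·s⁻²·A⁻¹] = m·s⁻¹
  (E) kg·s⁻¹
Only (C) matches kg·m·s⁻¹.

(C)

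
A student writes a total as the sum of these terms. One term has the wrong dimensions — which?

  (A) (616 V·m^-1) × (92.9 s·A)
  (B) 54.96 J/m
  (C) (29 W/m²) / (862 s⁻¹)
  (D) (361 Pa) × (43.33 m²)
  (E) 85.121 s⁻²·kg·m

(C)

Work out the base dimensions of each:
  (A) [kg·m·s⁻³·A⁻¹] · [s·A] = kg·m·s⁻²
  (B) J·m⁻¹ = N·m·m⁻¹ = kg·m·s⁻²
  (C) [kg·s⁻³] / [s⁻¹] = kg·s⁻²
  (D) [kg·m⁻¹·s⁻²] · [m²] = kg·m·s⁻²
  (E) kg·m·s⁻²
All reduce to kg·m·s⁻² except (C), which is kg·s⁻².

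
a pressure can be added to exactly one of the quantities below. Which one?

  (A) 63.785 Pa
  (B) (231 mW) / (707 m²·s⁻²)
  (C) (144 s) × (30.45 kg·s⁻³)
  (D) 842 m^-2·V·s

Reference: [pressure] = kg·m⁻¹·s⁻².
Each option:
  (A) Pa = N·m⁻² = kg·m⁻¹·s⁻²  ← same
  (B) [kg·m²·s⁻³] / [m²·s⁻²] = kg·s⁻¹
  (C) [s] · [kg·s⁻³] = kg·s⁻²
  (D) V·s·m⁻² = J·C⁻¹·s·m⁻² = kg·s⁻²·A⁻¹
Only (A) matches kg·m⁻¹·s⁻².

(A)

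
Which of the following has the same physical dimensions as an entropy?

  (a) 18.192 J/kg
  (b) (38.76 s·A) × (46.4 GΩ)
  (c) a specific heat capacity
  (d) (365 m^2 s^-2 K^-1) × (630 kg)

(d)

Reference: [entropy] = kg·m²·s⁻²·K⁻¹.
Each option:
  (a) J·kg⁻¹ = N·m·kg⁻¹ = m²·s⁻²
  (b) [s·A] · [kg·m²·s⁻³·A⁻²] = kg·m²·s⁻²·A⁻¹
  (c) [specific heat capacity] = m²·s⁻²·K⁻¹
  (d) [m²·s⁻²·K⁻¹] · [kg] = kg·m²·s⁻²·K⁻¹  ← same
Only (d) matches kg·m²·s⁻²·K⁻¹.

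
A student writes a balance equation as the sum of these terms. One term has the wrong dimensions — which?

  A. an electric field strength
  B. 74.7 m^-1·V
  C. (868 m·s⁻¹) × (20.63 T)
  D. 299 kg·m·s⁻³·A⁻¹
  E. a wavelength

E.

Dimensions:
  A. [electric field strength] = kg·m·s⁻³·A⁻¹
  B. V·m⁻¹ = J·C⁻¹·m⁻¹ = kg·m·s⁻³·A⁻¹
  C. [m·s⁻¹] · [kg·s⁻²·A⁻¹] = kg·m·s⁻³·A⁻¹
  D. kg·m·s⁻³·A⁻¹
  E. [wavelength] = m
All reduce to kg·m·s⁻³·A⁻¹ except E., which is m.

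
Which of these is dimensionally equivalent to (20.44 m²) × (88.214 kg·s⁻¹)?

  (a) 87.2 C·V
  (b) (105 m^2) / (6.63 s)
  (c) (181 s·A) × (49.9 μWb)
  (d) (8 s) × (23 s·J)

Reference: [m²] · [kg·s⁻¹] = kg·m²·s⁻¹.
Each option:
  (a) C·V = s·A·J·C⁻¹ = kg·m²·s⁻²
  (b) [m²] / [s] = m²·s⁻¹
  (c) [s·A] · [kg·m²·s⁻²·A⁻¹] = kg·m²·s⁻¹  ← same
  (d) [s] · [kg·m²·s⁻¹] = kg·m²
Only (c) matches kg·m²·s⁻¹.

(c)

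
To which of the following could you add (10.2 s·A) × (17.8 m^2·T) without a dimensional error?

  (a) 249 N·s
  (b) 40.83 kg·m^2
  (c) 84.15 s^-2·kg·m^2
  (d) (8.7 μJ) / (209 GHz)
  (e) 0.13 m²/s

Reference: [s·A] · [kg·m²·s⁻²·A⁻¹] = kg·m²·s⁻¹.
Each option:
  (a) N·s = kg·m·s⁻²·s = kg·m·s⁻¹
  (b) kg·m²
  (c) kg·m²·s⁻²
  (d) [kg·m²·s⁻²] / [s⁻¹] = kg·m²·s⁻¹  ← same
  (e) m²·s⁻¹
Only (d) matches kg·m²·s⁻¹.

(d)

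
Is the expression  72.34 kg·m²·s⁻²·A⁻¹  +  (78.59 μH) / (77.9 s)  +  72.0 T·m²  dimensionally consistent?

Expand each in SI base units:
  72.34 kg·m²·s⁻²·A⁻¹:  kg·m²·s⁻²·A⁻¹
  (78.59 μH) / (77.9 s):  [kg·m²·s⁻²·A⁻²] / [s] = kg·m²·s⁻³·A⁻²
  72.0 T·m²:  T·m² = Wb·m⁻²·m² = kg·m²·s⁻²·A⁻¹
The terms do not share a single dimension (kg·m²·s⁻²·A⁻¹ vs kg·m²·s⁻³·A⁻²).

No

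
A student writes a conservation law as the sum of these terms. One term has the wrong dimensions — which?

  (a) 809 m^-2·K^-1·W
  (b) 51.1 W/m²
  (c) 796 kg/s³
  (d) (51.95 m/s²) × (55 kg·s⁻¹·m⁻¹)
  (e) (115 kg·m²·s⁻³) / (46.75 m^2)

In SI base units:
  (a) W·m⁻²·K⁻¹ = J·s⁻¹·m⁻²·K⁻¹ = kg·s⁻³·K⁻¹
  (b) W·m⁻² = J·s⁻¹·m⁻² = kg·s⁻³
  (c) kg·s⁻³
  (d) [m·s⁻²] · [kg·m⁻¹·s⁻¹] = kg·s⁻³
  (e) [kg·m²·s⁻³] / [m²] = kg·s⁻³
All reduce to kg·s⁻³ except (a), which is kg·s⁻³·K⁻¹.

(a)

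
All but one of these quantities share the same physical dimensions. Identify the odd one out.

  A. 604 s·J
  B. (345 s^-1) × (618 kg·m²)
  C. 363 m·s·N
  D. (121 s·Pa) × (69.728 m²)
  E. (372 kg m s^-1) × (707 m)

In SI base units:
  A. J·s = N·m·s = kg·m²·s⁻¹
  B. [s⁻¹] · [kg·m²] = kg·m²·s⁻¹
  C. N·m·s = kg·m·s⁻²·m·s = kg·m²·s⁻¹
  D. [kg·m⁻¹·s⁻¹] · [m²] = kg·m·s⁻¹
  E. [kg·m·s⁻¹] · [m] = kg·m²·s⁻¹
All reduce to kg·m²·s⁻¹ except D., which is kg·m·s⁻¹.

D.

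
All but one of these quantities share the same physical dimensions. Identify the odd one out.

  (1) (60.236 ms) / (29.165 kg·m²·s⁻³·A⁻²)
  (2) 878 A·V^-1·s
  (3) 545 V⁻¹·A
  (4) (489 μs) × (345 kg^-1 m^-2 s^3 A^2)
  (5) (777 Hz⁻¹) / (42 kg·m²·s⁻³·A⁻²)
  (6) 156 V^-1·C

Expand each in SI base units:
  (1) [s] / [kg·m²·s⁻³·A⁻²] = kg⁻¹·m⁻²·s⁴·A²
  (2) A·s·V⁻¹ = A·s·(J·C⁻¹)⁻¹ = kg⁻¹·m⁻²·s⁴·A²
  (3) A·V⁻¹ = A·(J·C⁻¹)⁻¹ = kg⁻¹·m⁻²·s³·A²
  (4) [s] · [kg⁻¹·m⁻²·s³·A²] = kg⁻¹·m⁻²·s⁴·A²
  (5) [s] / [kg·m²·s⁻³·A⁻²] = kg⁻¹·m⁻²·s⁴·A²
  (6) C·V⁻¹ = s·A·(J·C⁻¹)⁻¹ = kg⁻¹·m⁻²·s⁴·A²
All reduce to kg⁻¹·m⁻²·s⁴·A² except (3), which is kg⁻¹·m⁻²·s³·A².

(3)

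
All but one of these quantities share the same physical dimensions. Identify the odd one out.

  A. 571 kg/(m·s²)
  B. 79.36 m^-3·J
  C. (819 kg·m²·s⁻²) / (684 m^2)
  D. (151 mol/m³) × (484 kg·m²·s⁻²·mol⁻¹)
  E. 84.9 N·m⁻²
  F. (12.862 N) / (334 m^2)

C.

In SI base units:
  A. kg·m⁻¹·s⁻²
  B. J·m⁻³ = N·m·m⁻³ = kg·m⁻¹·s⁻²
  C. [kg·m²·s⁻²] / [m²] = kg·s⁻²
  D. [m⁻³·mol] · [kg·m²·s⁻²·mol⁻¹] = kg·m⁻¹·s⁻²
  E. N·m⁻² = kg·m·s⁻²·m⁻² = kg·m⁻¹·s⁻²
  F. [kg·m·s⁻²] / [m²] = kg·m⁻¹·s⁻²
All reduce to kg·m⁻¹·s⁻² except C., which is kg·s⁻².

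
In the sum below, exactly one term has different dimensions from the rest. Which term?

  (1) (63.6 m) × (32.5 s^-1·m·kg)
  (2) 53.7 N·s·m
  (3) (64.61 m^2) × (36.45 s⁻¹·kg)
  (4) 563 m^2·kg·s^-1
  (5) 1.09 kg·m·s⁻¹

Reduce each to base SI dimensions:
  (1) [m] · [kg·m·s⁻¹] = kg·m²·s⁻¹
  (2) N·m·s = kg·m·s⁻²·m·s = kg·m²·s⁻¹
  (3) [m²] · [kg·s⁻¹] = kg·m²·s⁻¹
  (4) kg·m²·s⁻¹
  (5) kg·m·s⁻¹
All reduce to kg·m²·s⁻¹ except (5), which is kg·m·s⁻¹.

(5)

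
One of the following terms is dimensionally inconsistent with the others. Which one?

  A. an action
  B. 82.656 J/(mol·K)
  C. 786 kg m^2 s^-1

B.

Dimensions:
  A. [action] = kg·m²·s⁻¹
  B. J·mol⁻¹·K⁻¹ = N·m·mol⁻¹·K⁻¹ = kg·m²·s⁻²·K⁻¹·mol⁻¹
  C. kg·m²·s⁻¹
All reduce to kg·m²·s⁻¹ except B., which is kg·m²·s⁻²·K⁻¹·mol⁻¹.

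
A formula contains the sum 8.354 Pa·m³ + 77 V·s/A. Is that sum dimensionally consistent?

No

Work out the base dimensions of each:
  8.354 Pa·m³:  Pa·m³ = N·m⁻²·m³ = kg·m²·s⁻²
  77 V·s/A:  V·s·A⁻¹ = J·C⁻¹·s·A⁻¹ = kg·m²·s⁻²·A⁻²
kg·m²·s⁻² ≠ kg·m²·s⁻²·A⁻², so they cannot be added.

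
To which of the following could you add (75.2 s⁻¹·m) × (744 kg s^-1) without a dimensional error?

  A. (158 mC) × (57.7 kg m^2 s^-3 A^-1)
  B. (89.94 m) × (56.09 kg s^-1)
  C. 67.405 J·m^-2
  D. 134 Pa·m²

Reference: [m·s⁻¹] · [kg·s⁻¹] = kg·m·s⁻².
Each option:
  A. [s·A] · [kg·m²·s⁻³·A⁻¹] = kg·m²·s⁻²
  B. [m] · [kg·s⁻¹] = kg·m·s⁻¹
  C. J·m⁻² = N·m·m⁻² = kg·s⁻²
  D. Pa·m² = N·m⁻²·m² = kg·m·s⁻²  ← same
Only D. matches kg·m·s⁻².

D.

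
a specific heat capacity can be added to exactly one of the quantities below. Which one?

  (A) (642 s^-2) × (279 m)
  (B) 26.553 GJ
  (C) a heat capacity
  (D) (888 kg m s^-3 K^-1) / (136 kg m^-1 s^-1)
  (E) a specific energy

(D)

Reference: [specific heat capacity] = m²·s⁻²·K⁻¹.
Each option:
  (A) [s⁻²] · [m] = m·s⁻²
  (B) J = N·m = kg·m²·s⁻²
  (C) [heat capacity] = kg·m²·s⁻²·K⁻¹
  (D) [kg·m·s⁻³·K⁻¹] / [kg·m⁻¹·s⁻¹] = m²·s⁻²·K⁻¹  ← same
  (E) [specific energy] = m²·s⁻²
Only (D) matches m²·s⁻²·K⁻¹.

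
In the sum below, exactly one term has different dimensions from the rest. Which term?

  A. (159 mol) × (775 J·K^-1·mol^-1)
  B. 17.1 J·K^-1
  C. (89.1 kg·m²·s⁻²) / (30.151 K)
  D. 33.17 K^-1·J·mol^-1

D.

Dimensions:
  A. [mol] · [kg·m²·s⁻²·K⁻¹·mol⁻¹] = kg·m²·s⁻²·K⁻¹
  B. J·K⁻¹ = N·m·K⁻¹ = kg·m²·s⁻²·K⁻¹
  C. [kg·m²·s⁻²] / [K] = kg·m²·s⁻²·K⁻¹
  D. J·mol⁻¹·K⁻¹ = N·m·mol⁻¹·K⁻¹ = kg·m²·s⁻²·K⁻¹·mol⁻¹
All reduce to kg·m²·s⁻²·K⁻¹ except D., which is kg·m²·s⁻²·K⁻¹·mol⁻¹.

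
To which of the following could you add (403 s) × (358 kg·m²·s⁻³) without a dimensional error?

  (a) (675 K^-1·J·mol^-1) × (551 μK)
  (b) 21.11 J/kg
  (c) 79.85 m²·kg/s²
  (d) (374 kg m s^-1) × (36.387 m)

Reference: [s] · [kg·m²·s⁻³] = kg·m²·s⁻².
Each option:
  (a) [kg·m²·s⁻²·K⁻¹·mol⁻¹] · [K] = kg·m²·s⁻²·mol⁻¹
  (b) J·kg⁻¹ = N·m·kg⁻¹ = m²·s⁻²
  (c) kg·m²·s⁻²  ← same
  (d) [kg·m·s⁻¹] · [m] = kg·m²·s⁻¹
Only (c) matches kg·m²·s⁻².

(c)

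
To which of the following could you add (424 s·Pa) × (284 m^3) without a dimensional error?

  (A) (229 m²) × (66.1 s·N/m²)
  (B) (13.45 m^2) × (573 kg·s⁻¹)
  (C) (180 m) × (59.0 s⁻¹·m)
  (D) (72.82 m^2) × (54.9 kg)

(B)

Reference: [kg·m⁻¹·s⁻¹] · [m³] = kg·m²·s⁻¹.
Each option:
  (A) [m²] · [kg·m⁻¹·s⁻¹] = kg·m·s⁻¹
  (B) [m²] · [kg·s⁻¹] = kg·m²·s⁻¹  ← same
  (C) [m] · [m·s⁻¹] = m²·s⁻¹
  (D) [m²] · [kg] = kg·m²
Only (B) matches kg·m²·s⁻¹.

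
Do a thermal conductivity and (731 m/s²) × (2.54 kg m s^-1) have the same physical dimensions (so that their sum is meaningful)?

Work out the base dimensions of each:
  a thermal conductivity:  [thermal conductivity] = kg·m·s⁻³·K⁻¹
  (731 m/s²) × (2.54 kg m s^-1):  [m·s⁻²] · [kg·m·s⁻¹] = kg·m²·s⁻³
kg·m·s⁻³·K⁻¹ ≠ kg·m²·s⁻³, so they cannot be added.

No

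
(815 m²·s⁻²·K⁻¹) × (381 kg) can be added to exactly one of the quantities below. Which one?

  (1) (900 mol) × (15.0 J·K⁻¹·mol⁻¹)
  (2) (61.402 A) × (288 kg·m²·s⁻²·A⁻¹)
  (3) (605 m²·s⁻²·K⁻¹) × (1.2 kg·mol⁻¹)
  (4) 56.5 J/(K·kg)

(1)

Reference: [m²·s⁻²·K⁻¹] · [kg] = kg·m²·s⁻²·K⁻¹.
Each option:
  (1) [mol] · [kg·m²·s⁻²·K⁻¹·mol⁻¹] = kg·m²·s⁻²·K⁻¹  ← same
  (2) [A] · [kg·m²·s⁻²·A⁻¹] = kg·m²·s⁻²
  (3) [m²·s⁻²·K⁻¹] · [kg·mol⁻¹] = kg·m²·s⁻²·K⁻¹·mol⁻¹
  (4) J·kg⁻¹·K⁻¹ = N·m·kg⁻¹·K⁻¹ = m²·s⁻²·K⁻¹
Only (1) matches kg·m²·s⁻²·K⁻¹.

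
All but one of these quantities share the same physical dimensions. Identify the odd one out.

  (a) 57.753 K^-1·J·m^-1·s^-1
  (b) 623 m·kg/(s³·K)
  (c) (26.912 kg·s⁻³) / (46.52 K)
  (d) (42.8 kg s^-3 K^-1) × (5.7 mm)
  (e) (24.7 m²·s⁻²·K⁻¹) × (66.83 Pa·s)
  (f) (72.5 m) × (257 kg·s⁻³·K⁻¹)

(c)

Reduce each to base SI dimensions:
  (a) J·s⁻¹·m⁻¹·K⁻¹ = N·m·s⁻¹·m⁻¹·K⁻¹ = kg·m·s⁻³·K⁻¹
  (b) kg·m·s⁻³·K⁻¹
  (c) [kg·s⁻³] / [K] = kg·s⁻³·K⁻¹
  (d) [kg·s⁻³·K⁻¹] · [m] = kg·m·s⁻³·K⁻¹
  (e) [m²·s⁻²·K⁻¹] · [kg·m⁻¹·s⁻¹] = kg·m·s⁻³·K⁻¹
  (f) [m] · [kg·s⁻³·K⁻¹] = kg·m·s⁻³·K⁻¹
All reduce to kg·m·s⁻³·K⁻¹ except (c), which is kg·s⁻³·K⁻¹.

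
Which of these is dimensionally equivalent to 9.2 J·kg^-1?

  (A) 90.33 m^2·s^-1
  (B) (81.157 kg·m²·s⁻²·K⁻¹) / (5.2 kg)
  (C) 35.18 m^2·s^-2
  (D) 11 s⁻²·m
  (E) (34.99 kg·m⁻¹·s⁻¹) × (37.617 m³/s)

(C)

Reference: J·kg⁻¹ = N·m·kg⁻¹ = m²·s⁻².
Each option:
  (A) m²·s⁻¹
  (B) [kg·m²·s⁻²·K⁻¹] / [kg] = m²·s⁻²·K⁻¹
  (C) m²·s⁻²  ← same
  (D) m·s⁻²
  (E) [kg·m⁻¹·s⁻¹] · [m³·s⁻¹] = kg·m²·s⁻²
Only (C) matches m²·s⁻².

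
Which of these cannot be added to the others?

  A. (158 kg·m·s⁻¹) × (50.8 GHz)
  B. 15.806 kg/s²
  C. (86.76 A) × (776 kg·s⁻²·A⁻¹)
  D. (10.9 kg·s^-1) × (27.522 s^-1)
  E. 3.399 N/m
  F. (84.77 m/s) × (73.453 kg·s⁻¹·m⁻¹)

A.

In SI base units:
  A. [kg·m·s⁻¹] · [s⁻¹] = kg·m·s⁻²
  B. kg·s⁻²
  C. [A] · [kg·s⁻²·A⁻¹] = kg·s⁻²
  D. [kg·s⁻¹] · [s⁻¹] = kg·s⁻²
  E. N·m⁻¹ = kg·m·s⁻²·m⁻¹ = kg·s⁻²
  F. [m·s⁻¹] · [kg·m⁻¹·s⁻¹] = kg·s⁻²
All reduce to kg·s⁻² except A., which is kg·m·s⁻².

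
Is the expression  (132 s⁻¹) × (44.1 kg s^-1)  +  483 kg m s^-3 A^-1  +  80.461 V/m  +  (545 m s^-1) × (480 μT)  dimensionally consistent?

In SI base units:
  (132 s⁻¹) × (44.1 kg s^-1):  [s⁻¹] · [kg·s⁻¹] = kg·s⁻²
  483 kg m s^-3 A^-1:  kg·m·s⁻³·A⁻¹
  80.461 V/m:  V·m⁻¹ = J·C⁻¹·m⁻¹ = kg·m·s⁻³·A⁻¹
  (545 m s^-1) × (480 μT):  [m·s⁻¹] · [kg·s⁻²·A⁻¹] = kg·m·s⁻³·A⁻¹
The terms do not share a single dimension (kg·m·s⁻³·A⁻¹ vs kg·s⁻²).

No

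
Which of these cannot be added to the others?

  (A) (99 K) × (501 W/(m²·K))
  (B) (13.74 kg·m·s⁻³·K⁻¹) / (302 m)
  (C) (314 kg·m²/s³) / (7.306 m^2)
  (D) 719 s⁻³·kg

Dimensions:
  (A) [K] · [kg·s⁻³·K⁻¹] = kg·s⁻³
  (B) [kg·m·s⁻³·K⁻¹] / [m] = kg·s⁻³·K⁻¹
  (C) [kg·m²·s⁻³] / [m²] = kg·s⁻³
  (D) kg·s⁻³
All reduce to kg·s⁻³ except (B), which is kg·s⁻³·K⁻¹.

(B)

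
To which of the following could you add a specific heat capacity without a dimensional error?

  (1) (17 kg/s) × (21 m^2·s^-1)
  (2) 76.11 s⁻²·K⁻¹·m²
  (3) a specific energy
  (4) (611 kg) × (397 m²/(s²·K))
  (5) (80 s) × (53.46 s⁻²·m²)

Reference: [specific heat capacity] = m²·s⁻²·K⁻¹.
Each option:
  (1) [kg·s⁻¹] · [m²·s⁻¹] = kg·m²·s⁻²
  (2) m²·s⁻²·K⁻¹  ← same
  (3) [specific energy] = m²·s⁻²
  (4) [kg] · [m²·s⁻²·K⁻¹] = kg·m²·s⁻²·K⁻¹
  (5) [s] · [m²·s⁻²] = m²·s⁻¹
Only (2) matches m²·s⁻²·K⁻¹.

(2)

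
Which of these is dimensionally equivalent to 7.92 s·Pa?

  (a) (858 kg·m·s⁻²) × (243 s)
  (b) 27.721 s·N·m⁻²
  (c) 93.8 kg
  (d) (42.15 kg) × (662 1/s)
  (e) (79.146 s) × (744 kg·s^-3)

(b)

Reference: Pa·s = N·m⁻²·s = kg·m⁻¹·s⁻¹.
Each option:
  (a) [kg·m·s⁻²] · [s] = kg·m·s⁻¹
  (b) N·s·m⁻² = kg·m·s⁻²·s·m⁻² = kg·m⁻¹·s⁻¹  ← same
  (c) kg
  (d) [kg] · [s⁻¹] = kg·s⁻¹
  (e) [s] · [kg·s⁻³] = kg·s⁻²
Only (b) matches kg·m⁻¹·s⁻¹.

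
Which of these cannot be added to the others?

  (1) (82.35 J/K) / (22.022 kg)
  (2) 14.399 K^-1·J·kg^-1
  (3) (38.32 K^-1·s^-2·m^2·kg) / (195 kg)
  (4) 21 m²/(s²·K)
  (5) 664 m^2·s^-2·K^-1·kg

Expand each in SI base units:
  (1) [kg·m²·s⁻²·K⁻¹] / [kg] = m²·s⁻²·K⁻¹
  (2) J·kg⁻¹·K⁻¹ = N·m·kg⁻¹·K⁻¹ = m²·s⁻²·K⁻¹
  (3) [kg·m²·s⁻²·K⁻¹] / [kg] = m²·s⁻²·K⁻¹
  (4) m²·s⁻²·K⁻¹
  (5) kg·m²·s⁻²·K⁻¹
All reduce to m²·s⁻²·K⁻¹ except (5), which is kg·m²·s⁻²·K⁻¹.

(5)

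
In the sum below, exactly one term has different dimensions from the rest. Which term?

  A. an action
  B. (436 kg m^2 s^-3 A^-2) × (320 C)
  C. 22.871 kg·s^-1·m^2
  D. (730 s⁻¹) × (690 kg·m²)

Work out the base dimensions of each:
  A. [action] = kg·m²·s⁻¹
  B. [kg·m²·s⁻³·A⁻²] · [s·A] = kg·m²·s⁻²·A⁻¹
  C. kg·m²·s⁻¹
  D. [s⁻¹] · [kg·m²] = kg·m²·s⁻¹
All reduce to kg·m²·s⁻¹ except B., which is kg·m²·s⁻²·A⁻¹.

B.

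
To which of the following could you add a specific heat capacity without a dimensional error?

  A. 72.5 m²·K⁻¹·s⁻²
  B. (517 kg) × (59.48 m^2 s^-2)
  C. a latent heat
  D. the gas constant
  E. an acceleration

A.

Reference: [specific heat capacity] = m²·s⁻²·K⁻¹.
Each option:
  A. m²·s⁻²·K⁻¹  ← same
  B. [kg] · [m²·s⁻²] = kg·m²·s⁻²
  C. [latent heat] = m²·s⁻²
  D. [gas constant] = kg·m²·s⁻²·K⁻¹·mol⁻¹
  E. [acceleration] = m·s⁻²
Only A. matches m²·s⁻²·K⁻¹.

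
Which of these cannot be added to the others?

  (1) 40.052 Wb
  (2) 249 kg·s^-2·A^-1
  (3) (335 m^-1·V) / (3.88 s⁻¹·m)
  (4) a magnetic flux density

In SI base units:
  (1) Wb = V·s = kg·m²·s⁻²·A⁻¹
  (2) kg·s⁻²·A⁻¹
  (3) [kg·m·s⁻³·A⁻¹] / [m·s⁻¹] = kg·s⁻²·A⁻¹
  (4) [magnetic flux density] = kg·s⁻²·A⁻¹
All reduce to kg·s⁻²·A⁻¹ except (1), which is kg·m²·s⁻²·A⁻¹.

(1)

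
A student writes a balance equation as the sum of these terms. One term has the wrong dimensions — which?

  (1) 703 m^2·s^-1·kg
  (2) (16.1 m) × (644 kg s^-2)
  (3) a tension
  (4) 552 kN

Dimensions:
  (1) kg·m²·s⁻¹
  (2) [m] · [kg·s⁻²] = kg·m·s⁻²
  (3) [tension] = kg·m·s⁻²
  (4) N = kg·m·s⁻²
All reduce to kg·m·s⁻² except (1), which is kg·m²·s⁻¹.

(1)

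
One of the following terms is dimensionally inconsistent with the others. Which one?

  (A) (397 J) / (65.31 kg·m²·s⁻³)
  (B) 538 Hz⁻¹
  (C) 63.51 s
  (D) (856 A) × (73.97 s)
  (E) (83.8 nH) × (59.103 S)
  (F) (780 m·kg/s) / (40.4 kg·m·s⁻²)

Reduce each to base SI dimensions:
  (A) [kg·m²·s⁻²] / [kg·m²·s⁻³] = s
  (B) Hz⁻¹ = (s⁻¹)⁻¹ = s
  (C) s
  (D) [A] · [s] = s·A
  (E) [kg·m²·s⁻²·A⁻²] · [kg⁻¹·m⁻²·s³·A²] = s
  (F) [kg·m·s⁻¹] / [kg·m·s⁻²] = s
All reduce to s except (D), which is s·A.

(D)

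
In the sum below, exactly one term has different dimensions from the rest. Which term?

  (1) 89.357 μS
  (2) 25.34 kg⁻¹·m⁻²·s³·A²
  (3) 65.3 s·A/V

(3)

In SI base units:
  (1) S = Ω⁻¹ = kg⁻¹·m⁻²·s³·A²
  (2) kg⁻¹·m⁻²·s³·A²
  (3) A·s·V⁻¹ = A·s·(J·C⁻¹)⁻¹ = kg⁻¹·m⁻²·s⁴·A²
All reduce to kg⁻¹·m⁻²·s³·A² except (3), which is kg⁻¹·m⁻²·s⁴·A².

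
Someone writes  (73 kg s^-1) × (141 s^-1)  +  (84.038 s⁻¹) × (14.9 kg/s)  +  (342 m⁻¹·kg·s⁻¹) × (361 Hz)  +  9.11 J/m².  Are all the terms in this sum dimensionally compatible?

No

In SI base units:
  (73 kg s^-1) × (141 s^-1):  [kg·s⁻¹] · [s⁻¹] = kg·s⁻²
  (84.038 s⁻¹) × (14.9 kg/s):  [s⁻¹] · [kg·s⁻¹] = kg·s⁻²
  (342 m⁻¹·kg·s⁻¹) × (361 Hz):  [kg·m⁻¹·s⁻¹] · [s⁻¹] = kg·m⁻¹·s⁻²
  9.11 J/m²:  J·m⁻² = N·m·m⁻² = kg·s⁻²
The terms do not share a single dimension (kg·m⁻¹·s⁻² vs kg·s⁻²).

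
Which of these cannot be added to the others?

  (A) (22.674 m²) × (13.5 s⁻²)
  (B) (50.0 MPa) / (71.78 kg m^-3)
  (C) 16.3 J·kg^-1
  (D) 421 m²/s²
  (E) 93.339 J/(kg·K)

Dimensions:
  (A) [m²] · [s⁻²] = m²·s⁻²
  (B) [kg·m⁻¹·s⁻²] / [kg·m⁻³] = m²·s⁻²
  (C) J·kg⁻¹ = N·m·kg⁻¹ = m²·s⁻²
  (D) m²·s⁻²
  (E) J·kg⁻¹·K⁻¹ = N·m·kg⁻¹·K⁻¹ = m²·s⁻²·K⁻¹
All reduce to m²·s⁻² except (E), which is m²·s⁻²·K⁻¹.

(E)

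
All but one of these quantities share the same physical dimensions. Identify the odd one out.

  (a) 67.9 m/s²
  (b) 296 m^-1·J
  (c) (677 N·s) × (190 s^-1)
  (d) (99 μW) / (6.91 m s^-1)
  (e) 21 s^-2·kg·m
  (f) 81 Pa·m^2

(a)

Work out the base dimensions of each:
  (a) m·s⁻²
  (b) J·m⁻¹ = N·m·m⁻¹ = kg·m·s⁻²
  (c) [kg·m·s⁻¹] · [s⁻¹] = kg·m·s⁻²
  (d) [kg·m²·s⁻³] / [m·s⁻¹] = kg·m·s⁻²
  (e) kg·m·s⁻²
  (f) Pa·m² = N·m⁻²·m² = kg·m·s⁻²
All reduce to kg·m·s⁻² except (a), which is m·s⁻².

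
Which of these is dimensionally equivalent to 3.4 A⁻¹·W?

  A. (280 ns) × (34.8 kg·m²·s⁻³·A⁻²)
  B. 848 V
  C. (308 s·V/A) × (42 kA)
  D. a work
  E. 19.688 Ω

Reference: W·A⁻¹ = J·s⁻¹·A⁻¹ = kg·m²·s⁻³·A⁻¹.
Each option:
  A. [s] · [kg·m²·s⁻³·A⁻²] = kg·m²·s⁻²·A⁻²
  B. V = J·C⁻¹ = kg·m²·s⁻³·A⁻¹  ← same
  C. [kg·m²·s⁻²·A⁻²] · [A] = kg·m²·s⁻²·A⁻¹
  D. [work] = kg·m²·s⁻²
  E. Ω = V·A⁻¹ = kg·m²·s⁻³·A⁻²
Only B. matches kg·m²·s⁻³·A⁻¹.

B.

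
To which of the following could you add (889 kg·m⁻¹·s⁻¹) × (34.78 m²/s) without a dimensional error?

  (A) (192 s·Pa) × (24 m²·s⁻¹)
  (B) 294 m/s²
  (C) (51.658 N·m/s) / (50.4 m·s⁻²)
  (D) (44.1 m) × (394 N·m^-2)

(A)

Reference: [kg·m⁻¹·s⁻¹] · [m²·s⁻¹] = kg·m·s⁻².
Each option:
  (A) [kg·m⁻¹·s⁻¹] · [m²·s⁻¹] = kg·m·s⁻²  ← same
  (B) m·s⁻²
  (C) [kg·m²·s⁻³] / [m·s⁻²] = kg·m·s⁻¹
  (D) [m] · [kg·m⁻¹·s⁻²] = kg·s⁻²
Only (A) matches kg·m·s⁻².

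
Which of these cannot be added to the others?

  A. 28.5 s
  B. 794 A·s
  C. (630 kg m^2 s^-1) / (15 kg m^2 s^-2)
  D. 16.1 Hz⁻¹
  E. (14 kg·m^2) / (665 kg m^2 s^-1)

In SI base units:
  A. s
  B. A·s = s·A
  C. [kg·m²·s⁻¹] / [kg·m²·s⁻²] = s
  D. Hz⁻¹ = (s⁻¹)⁻¹ = s
  E. [kg·m²] / [kg·m²·s⁻¹] = s
All reduce to s except B., which is s·A.

B.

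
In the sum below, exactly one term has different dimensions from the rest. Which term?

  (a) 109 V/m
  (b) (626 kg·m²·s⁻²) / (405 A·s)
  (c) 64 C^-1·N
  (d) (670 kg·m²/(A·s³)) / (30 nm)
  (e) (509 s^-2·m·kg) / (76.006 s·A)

Reduce each to base SI dimensions:
  (a) V·m⁻¹ = J·C⁻¹·m⁻¹ = kg·m·s⁻³·A⁻¹
  (b) [kg·m²·s⁻²] / [s·A] = kg·m²·s⁻³·A⁻¹
  (c) N·C⁻¹ = kg·m·s⁻²·(s·A)⁻¹ = kg·m·s⁻³·A⁻¹
  (d) [kg·m²·s⁻³·A⁻¹] / [m] = kg·m·s⁻³·A⁻¹
  (e) [kg·m·s⁻²] / [s·A] = kg·m·s⁻³·A⁻¹
All reduce to kg·m·s⁻³·A⁻¹ except (b), which is kg·m²·s⁻³·A⁻¹.

(b)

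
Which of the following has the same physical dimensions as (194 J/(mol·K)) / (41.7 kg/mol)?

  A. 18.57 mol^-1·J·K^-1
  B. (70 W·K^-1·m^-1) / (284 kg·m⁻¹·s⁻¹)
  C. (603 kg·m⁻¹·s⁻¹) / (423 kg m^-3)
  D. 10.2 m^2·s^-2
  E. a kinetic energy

Reference: [kg·m²·s⁻²·K⁻¹·mol⁻¹] / [kg·mol⁻¹] = m²·s⁻²·K⁻¹.
Each option:
  A. J·mol⁻¹·K⁻¹ = N·m·mol⁻¹·K⁻¹ = kg·m²·s⁻²·K⁻¹·mol⁻¹
  B. [kg·m·s⁻³·K⁻¹] / [kg·m⁻¹·s⁻¹] = m²·s⁻²·K⁻¹  ← same
  C. [kg·m⁻¹·s⁻¹] / [kg·m⁻³] = m²·s⁻¹
  D. m²·s⁻²
  E. [kinetic energy] = kg·m²·s⁻²
Only B. matches m²·s⁻²·K⁻¹.

B.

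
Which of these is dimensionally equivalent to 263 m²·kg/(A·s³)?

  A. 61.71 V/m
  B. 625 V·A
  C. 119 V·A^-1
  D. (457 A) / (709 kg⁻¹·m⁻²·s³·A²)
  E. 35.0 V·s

Reference: kg·m²·s⁻³·A⁻¹.
Each option:
  A. V·m⁻¹ = J·C⁻¹·m⁻¹ = kg·m·s⁻³·A⁻¹
  B. V·A = J·C⁻¹·A = kg·m²·s⁻³
  C. V·A⁻¹ = J·C⁻¹·A⁻¹ = kg·m²·s⁻³·A⁻²
  D. [A] / [kg⁻¹·m⁻²·s³·A²] = kg·m²·s⁻³·A⁻¹  ← same
  E. V·s = J·C⁻¹·s = kg·m²·s⁻²·A⁻¹
Only D. matches kg·m²·s⁻³·A⁻¹.

D.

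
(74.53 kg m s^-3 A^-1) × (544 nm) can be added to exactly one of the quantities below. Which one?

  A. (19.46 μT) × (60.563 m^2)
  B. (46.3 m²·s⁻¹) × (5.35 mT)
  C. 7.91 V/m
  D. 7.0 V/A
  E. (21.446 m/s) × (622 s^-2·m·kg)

B.

Reference: [kg·m·s⁻³·A⁻¹] · [m] = kg·m²·s⁻³·A⁻¹.
Each option:
  A. [kg·s⁻²·A⁻¹] · [m²] = kg·m²·s⁻²·A⁻¹
  B. [m²·s⁻¹] · [kg·s⁻²·A⁻¹] = kg·m²·s⁻³·A⁻¹  ← same
  C. V·m⁻¹ = J·C⁻¹·m⁻¹ = kg·m·s⁻³·A⁻¹
  D. V·A⁻¹ = J·C⁻¹·A⁻¹ = kg·m²·s⁻³·A⁻²
  E. [m·s⁻¹] · [kg·m·s⁻²] = kg·m²·s⁻³
Only B. matches kg·m²·s⁻³·A⁻¹.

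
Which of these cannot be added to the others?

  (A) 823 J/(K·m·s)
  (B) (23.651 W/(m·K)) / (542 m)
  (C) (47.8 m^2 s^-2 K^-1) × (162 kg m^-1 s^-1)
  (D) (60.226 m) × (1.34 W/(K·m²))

In SI base units:
  (A) J·s⁻¹·m⁻¹·K⁻¹ = N·m·s⁻¹·m⁻¹·K⁻¹ = kg·m·s⁻³·K⁻¹
  (B) [kg·m·s⁻³·K⁻¹] / [m] = kg·s⁻³·K⁻¹
  (C) [m²·s⁻²·K⁻¹] · [kg·m⁻¹·s⁻¹] = kg·m·s⁻³·K⁻¹
  (D) [m] · [kg·s⁻³·K⁻¹] = kg·m·s⁻³·K⁻¹
All reduce to kg·m·s⁻³·K⁻¹ except (B), which is kg·s⁻³·K⁻¹.

(B)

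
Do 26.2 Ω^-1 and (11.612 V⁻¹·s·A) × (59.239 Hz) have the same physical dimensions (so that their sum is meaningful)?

Reduce each to base SI dimensions:
  26.2 Ω^-1:  Ω⁻¹ = (V·A⁻¹)⁻¹ = kg⁻¹·m⁻²·s³·A²
  (11.612 V⁻¹·s·A) × (59.239 Hz):  [kg⁻¹·m⁻²·s⁴·A²] · [s⁻¹] = kg⁻¹·m⁻²·s³·A²
Both are kg⁻¹·m⁻²·s³·A², so they have the same dimensions and can be added.

Yes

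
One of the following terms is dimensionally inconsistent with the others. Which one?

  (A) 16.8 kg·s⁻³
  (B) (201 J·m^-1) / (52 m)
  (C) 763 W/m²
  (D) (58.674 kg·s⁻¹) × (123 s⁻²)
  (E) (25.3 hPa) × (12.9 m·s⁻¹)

In SI base units:
  (A) kg·s⁻³
  (B) [kg·m·s⁻²] / [m] = kg·s⁻²
  (C) W·m⁻² = J·s⁻¹·m⁻² = kg·s⁻³
  (D) [kg·s⁻¹] · [s⁻²] = kg·s⁻³
  (E) [kg·m⁻¹·s⁻²] · [m·s⁻¹] = kg·s⁻³
All reduce to kg·s⁻³ except (B), which is kg·s⁻².

(B)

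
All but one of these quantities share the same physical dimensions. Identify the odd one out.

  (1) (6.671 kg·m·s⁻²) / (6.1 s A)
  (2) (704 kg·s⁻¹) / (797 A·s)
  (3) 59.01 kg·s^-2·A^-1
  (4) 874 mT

Dimensions:
  (1) [kg·m·s⁻²] / [s·A] = kg·m·s⁻³·A⁻¹
  (2) [kg·s⁻¹] / [s·A] = kg·s⁻²·A⁻¹
  (3) kg·s⁻²·A⁻¹
  (4) T = Wb·m⁻² = kg·s⁻²·A⁻¹
All reduce to kg·s⁻²·A⁻¹ except (1), which is kg·m·s⁻³·A⁻¹.

(1)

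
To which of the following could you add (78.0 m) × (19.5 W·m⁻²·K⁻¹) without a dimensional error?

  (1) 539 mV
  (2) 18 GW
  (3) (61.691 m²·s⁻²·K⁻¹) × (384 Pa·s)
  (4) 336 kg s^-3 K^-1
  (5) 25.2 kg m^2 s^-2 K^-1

(3)

Reference: [m] · [kg·s⁻³·K⁻¹] = kg·m·s⁻³·K⁻¹.
Each option:
  (1) V = J·C⁻¹ = kg·m²·s⁻³·A⁻¹
  (2) W = J·s⁻¹ = kg·m²·s⁻³
  (3) [m²·s⁻²·K⁻¹] · [kg·m⁻¹·s⁻¹] = kg·m·s⁻³·K⁻¹  ← same
  (4) kg·s⁻³·K⁻¹
  (5) kg·m²·s⁻²·K⁻¹
Only (3) matches kg·m·s⁻³·K⁻¹.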